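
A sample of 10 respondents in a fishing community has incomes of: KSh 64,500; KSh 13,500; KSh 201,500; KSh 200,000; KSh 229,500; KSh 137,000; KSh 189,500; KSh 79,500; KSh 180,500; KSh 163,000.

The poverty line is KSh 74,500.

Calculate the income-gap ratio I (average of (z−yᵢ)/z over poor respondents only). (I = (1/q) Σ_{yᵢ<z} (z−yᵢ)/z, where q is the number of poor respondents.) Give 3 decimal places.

Incomes under z: KSh 13,500, KSh 64,500 (q = 2 of N = 10).
Relative gaps: 0.8188, 0.1342; sum = 0.953020.
I averages over the q = 2 poor units only: 0.953020 / 2 = 0.477.

0.477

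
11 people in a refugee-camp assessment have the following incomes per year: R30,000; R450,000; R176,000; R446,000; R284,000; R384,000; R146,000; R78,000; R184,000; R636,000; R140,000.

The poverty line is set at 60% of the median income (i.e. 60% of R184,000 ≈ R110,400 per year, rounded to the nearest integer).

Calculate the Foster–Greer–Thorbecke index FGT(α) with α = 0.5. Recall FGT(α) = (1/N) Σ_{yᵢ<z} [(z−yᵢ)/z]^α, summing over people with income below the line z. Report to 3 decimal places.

0.127

Below the line: R30,000, R78,000 (q = 2 of N = 11).
Gap ratios (z−y)/z: (110400−30000)/110400 = 0.7283; (110400−78000)/110400 = 0.2935.
Raised to α = 0.5: 0.85338; 0.54174.
Sum = 1.395118; FGT(0.5) = 1.395118 / 11 = 0.127.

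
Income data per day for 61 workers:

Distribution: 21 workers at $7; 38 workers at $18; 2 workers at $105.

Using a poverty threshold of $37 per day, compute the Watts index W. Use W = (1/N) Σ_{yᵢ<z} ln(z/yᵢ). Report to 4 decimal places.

Below the line: 21×$7, 38×$18 (q = 59 of N = 61).
Log shortfalls: ln(37/7) = 1.6650 (×21); ln(37/18) = 0.7205 (×38).
W = 62.345917 / 61 = 1.0221.

1.0221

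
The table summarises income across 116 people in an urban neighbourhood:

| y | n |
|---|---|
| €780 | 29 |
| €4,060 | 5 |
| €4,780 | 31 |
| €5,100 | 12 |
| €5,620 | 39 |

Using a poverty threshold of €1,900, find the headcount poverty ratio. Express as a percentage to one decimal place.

25.0%

29 of the 116 people have income below €1,900.
H = 29/116 = 25.0%.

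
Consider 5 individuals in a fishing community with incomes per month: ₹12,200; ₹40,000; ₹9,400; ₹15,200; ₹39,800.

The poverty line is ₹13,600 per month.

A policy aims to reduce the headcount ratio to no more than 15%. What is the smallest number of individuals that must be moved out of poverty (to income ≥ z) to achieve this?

2 of the 5 individuals are poor, so H = 2/5 = 0.400.
A headcount ratio of at most 15% allows at most ⌊0.15 × 5⌋ = 0 poor individuals.
So at least 2 − 0 = 2 must be lifted.

2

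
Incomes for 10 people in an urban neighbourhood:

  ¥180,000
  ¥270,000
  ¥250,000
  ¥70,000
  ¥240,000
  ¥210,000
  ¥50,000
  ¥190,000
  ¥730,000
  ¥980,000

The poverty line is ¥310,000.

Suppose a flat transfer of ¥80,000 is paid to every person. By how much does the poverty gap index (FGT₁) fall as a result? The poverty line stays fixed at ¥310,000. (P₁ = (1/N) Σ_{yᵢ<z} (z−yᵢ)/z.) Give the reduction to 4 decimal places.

Before: below the line — ¥50,000, ¥70,000, ¥180,000, ¥190,000, ¥210,000, ¥240,000, ¥250,000, ¥270,000; poverty gap index (FGT₁) = 0.329032.
After the ¥80,000 transfer: below the line — ¥130,000, ¥150,000, ¥260,000, ¥270,000, ¥290,000; poverty gap index (FGT₁) = 0.145161.
Reduction = 0.329032 − 0.145161 = 0.1839.

0.1839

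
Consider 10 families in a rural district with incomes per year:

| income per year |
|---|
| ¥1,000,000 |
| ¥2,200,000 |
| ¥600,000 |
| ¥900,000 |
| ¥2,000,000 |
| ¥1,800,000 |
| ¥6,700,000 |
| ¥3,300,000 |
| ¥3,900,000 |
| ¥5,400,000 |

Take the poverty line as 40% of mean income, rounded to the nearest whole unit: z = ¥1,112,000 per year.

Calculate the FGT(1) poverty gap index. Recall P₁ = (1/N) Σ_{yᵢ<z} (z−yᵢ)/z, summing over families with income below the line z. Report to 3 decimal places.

0.075

Below z: ¥600,000, ¥900,000, ¥1,000,000 (q = 3 of N = 10).
Normalized shortfalls: (1112000−600000)/1112000 = 0.4604; (1112000−900000)/1112000 = 0.1906; (1112000−1000000)/1112000 = 0.1007.
Σ = 0.751799. Dividing by the full population N = 10 gives P₁ = 0.075.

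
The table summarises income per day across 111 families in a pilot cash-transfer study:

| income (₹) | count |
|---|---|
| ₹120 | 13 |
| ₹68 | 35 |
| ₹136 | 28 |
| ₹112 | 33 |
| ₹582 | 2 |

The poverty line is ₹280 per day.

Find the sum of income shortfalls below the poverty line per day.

₹19,076

Below the line: 35×₹68, 33×₹112, 13×₹120, 28×₹136 (q = 109 of N = 111).
Individual gaps: 35×(280−68) = 7420; 33×(280−112) = 5544; 13×(280−120) = 2080; 28×(280−136) = 4032.
Aggregate gap = ₹19,076.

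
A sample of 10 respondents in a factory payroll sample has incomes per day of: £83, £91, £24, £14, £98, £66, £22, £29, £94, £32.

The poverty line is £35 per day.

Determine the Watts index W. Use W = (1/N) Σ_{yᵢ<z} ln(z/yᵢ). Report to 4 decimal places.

0.2036

Below z: £14, £22, £24, £29, £32 (q = 5 of N = 10).
Log shortfalls: ln(35/14) = 0.9163; ln(35/22) = 0.4643; ln(35/24) = 0.3773; ln(35/29) = 0.1881; ln(35/32) = 0.0896.
W = 2.035555 / 10 = 0.2036.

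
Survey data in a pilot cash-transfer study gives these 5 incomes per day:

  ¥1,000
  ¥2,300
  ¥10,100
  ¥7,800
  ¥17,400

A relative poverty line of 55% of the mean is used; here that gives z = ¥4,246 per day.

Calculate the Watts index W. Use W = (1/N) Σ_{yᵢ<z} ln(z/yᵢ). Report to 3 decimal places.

Incomes under z: ¥1,000, ¥2,300 (q = 2 of N = 5).
Log shortfalls: ln(4246/1000) = 1.4460; ln(4246/2300) = 0.6131.
W = 2.059046 / 5 = 0.412.

0.412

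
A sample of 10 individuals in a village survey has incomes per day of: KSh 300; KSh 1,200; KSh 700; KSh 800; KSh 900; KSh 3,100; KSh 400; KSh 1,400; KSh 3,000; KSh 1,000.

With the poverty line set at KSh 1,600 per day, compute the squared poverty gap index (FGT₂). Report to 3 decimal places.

0.220

Incomes under z: KSh 300, KSh 400, KSh 700, KSh 800, KSh 900, KSh 1,000, KSh 1,200, KSh 1,400 (q = 8 of N = 10).
Gap ratios (z−y)/z: (1600−300)/1600 = 0.8125; (1600−400)/1600 = 0.7500; (1600−700)/1600 = 0.5625; (1600−800)/1600 = 0.5000; (1600−900)/1600 = 0.4375; (1600−1000)/1600 = 0.3750; (1600−1200)/1600 = 0.2500; (1600−1400)/1600 = 0.1250.
Squared: 0.6602; 0.5625; 0.3164; 0.2500; 0.1914; 0.1406; 0.0625; 0.0156.
Sum = 2.199219; P₂ = 2.199219 / 10 = 0.220.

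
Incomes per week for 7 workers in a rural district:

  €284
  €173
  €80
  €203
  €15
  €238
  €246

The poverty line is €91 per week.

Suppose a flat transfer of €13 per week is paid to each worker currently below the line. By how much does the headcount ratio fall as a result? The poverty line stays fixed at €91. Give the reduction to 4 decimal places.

0.1429

Before: below the line — €15, €80; headcount ratio = 0.285714.
After the €13 transfer: below the line — €28; headcount ratio = 0.142857.
Reduction = 0.285714 − 0.142857 = 0.1429.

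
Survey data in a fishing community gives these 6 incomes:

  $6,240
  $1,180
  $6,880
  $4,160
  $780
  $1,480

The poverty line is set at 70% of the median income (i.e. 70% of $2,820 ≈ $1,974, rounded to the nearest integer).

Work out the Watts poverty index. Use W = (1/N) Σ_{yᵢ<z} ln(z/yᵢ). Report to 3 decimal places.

0.289

Poor units: $780, $1,180, $1,480 (q = 3 of N = 6).
Log gaps: ln(1974/780) = 0.9285; ln(1974/1180) = 0.5145; ln(1974/1480) = 0.2880.
W = 1.731091 / 6 = 0.289.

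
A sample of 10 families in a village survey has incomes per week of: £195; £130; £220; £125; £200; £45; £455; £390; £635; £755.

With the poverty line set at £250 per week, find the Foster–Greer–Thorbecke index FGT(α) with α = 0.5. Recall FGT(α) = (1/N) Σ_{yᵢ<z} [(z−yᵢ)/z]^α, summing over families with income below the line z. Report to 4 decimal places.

Incomes under z: £45, £125, £130, £195, £200, £220 (q = 6 of N = 10).
Gap ratios (z−y)/z: (250−45)/250 = 0.8200; (250−125)/250 = 0.5000; (250−130)/250 = 0.4800; (250−195)/250 = 0.2200; (250−200)/250 = 0.2000; (250−220)/250 = 0.1200.
Raised to α = 0.5: 0.90554; 0.70711; 0.69282; 0.46904; 0.44721; 0.34641.
Sum = 3.568131; FGT(0.5) = 3.568131 / 10 = 0.3568.

0.3568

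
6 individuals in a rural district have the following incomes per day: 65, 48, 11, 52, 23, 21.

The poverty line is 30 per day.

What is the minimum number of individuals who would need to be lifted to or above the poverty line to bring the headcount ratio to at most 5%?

3

Currently q = 3 of N = 6 are below the line (H = 0.500).
A headcount ratio of at most 5% allows at most ⌊0.05 × 6⌋ = 0 poor individuals.
So at least 3 − 0 = 3 must be lifted.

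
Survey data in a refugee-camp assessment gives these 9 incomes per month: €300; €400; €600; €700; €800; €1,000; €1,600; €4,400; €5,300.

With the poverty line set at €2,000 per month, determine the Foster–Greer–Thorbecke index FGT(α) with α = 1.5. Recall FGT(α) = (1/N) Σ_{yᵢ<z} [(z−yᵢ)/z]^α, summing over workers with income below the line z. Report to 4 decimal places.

0.3907

Incomes under z: €300, €400, €600, €700, €800, €1,000, €1,600 (q = 7 of N = 9).
Gap ratios (z−y)/z: (2000−300)/2000 = 0.8500; (2000−400)/2000 = 0.8000; (2000−600)/2000 = 0.7000; (2000−700)/2000 = 0.6500; (2000−800)/2000 = 0.6000; (2000−1000)/2000 = 0.5000; (2000−1600)/2000 = 0.2000.
Raised to α = 1.5: 0.78366; 0.71554; 0.58566; 0.52405; 0.46476; 0.35355; 0.08944.
Sum = 3.516666; FGT(1.5) = 3.516666 / 9 = 0.3907.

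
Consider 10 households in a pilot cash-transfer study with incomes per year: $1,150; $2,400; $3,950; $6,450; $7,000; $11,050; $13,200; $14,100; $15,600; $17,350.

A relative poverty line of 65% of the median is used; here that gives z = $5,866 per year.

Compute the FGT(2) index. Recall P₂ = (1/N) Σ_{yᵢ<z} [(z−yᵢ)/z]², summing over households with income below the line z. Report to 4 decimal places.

Below the line: $1,150, $2,400, $3,950 (q = 3 of N = 10).
Gap ratios (z−y)/z: (5866−1150)/5866 = 0.8040; (5866−2400)/5866 = 0.5909; (5866−3950)/5866 = 0.3266.
Squared: 0.6463; 0.3491; 0.1067.
Sum = 1.102148; P₂ = 1.102148 / 10 = 0.1102.

0.1102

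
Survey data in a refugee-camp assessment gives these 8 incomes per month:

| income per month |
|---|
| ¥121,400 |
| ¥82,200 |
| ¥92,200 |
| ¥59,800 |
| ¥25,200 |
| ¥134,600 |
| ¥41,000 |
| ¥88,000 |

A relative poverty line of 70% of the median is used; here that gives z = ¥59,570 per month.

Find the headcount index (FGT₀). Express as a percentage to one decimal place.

2 of the 8 households have income below ¥59,570.
H = 2/8 = 25.0%.

25.0%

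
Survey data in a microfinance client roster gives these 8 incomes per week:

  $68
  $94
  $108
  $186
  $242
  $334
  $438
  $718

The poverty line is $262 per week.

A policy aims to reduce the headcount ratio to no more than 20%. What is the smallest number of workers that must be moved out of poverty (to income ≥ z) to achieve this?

5 of the 8 workers are poor, so H = 5/8 = 0.625.
A headcount ratio of at most 20% allows at most ⌊0.20 × 8⌋ = 1 poor workers.
So at least 5 − 1 = 4 must be lifted.

4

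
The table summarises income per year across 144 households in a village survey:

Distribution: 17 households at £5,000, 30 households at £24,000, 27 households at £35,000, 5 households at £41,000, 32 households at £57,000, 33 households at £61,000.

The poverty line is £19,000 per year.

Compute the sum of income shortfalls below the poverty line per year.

£238,000

Poor units: 17×£5,000 (q = 17 of N = 144).
Individual gaps: 17×(19000−5000) = 238000.
Aggregate gap = £238,000.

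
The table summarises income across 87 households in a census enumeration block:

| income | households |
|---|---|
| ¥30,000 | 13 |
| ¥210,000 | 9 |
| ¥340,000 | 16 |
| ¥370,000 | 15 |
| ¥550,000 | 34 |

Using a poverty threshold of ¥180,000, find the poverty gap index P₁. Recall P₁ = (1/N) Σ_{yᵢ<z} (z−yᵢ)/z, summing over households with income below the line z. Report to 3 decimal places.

Below the line: 13×¥30,000 (q = 13 of N = 87).
Relative gaps: (180000−30000)/180000 = 0.8333 (×13).
Sum of shortfalls = 10.833333; P₁ averages over all N: 10.833333 / 87 = 0.125.

0.125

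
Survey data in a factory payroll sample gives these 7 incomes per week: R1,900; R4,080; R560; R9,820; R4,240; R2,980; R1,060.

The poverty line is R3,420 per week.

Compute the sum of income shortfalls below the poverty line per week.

Poor units: R560, R1,060, R1,900, R2,980 (q = 4 of N = 7).
Individual gaps: 3420−560 = 2860; 3420−1060 = 2360; 3420−1900 = 1520; 3420−2980 = 440.
Aggregate gap = R7,180.

R7,180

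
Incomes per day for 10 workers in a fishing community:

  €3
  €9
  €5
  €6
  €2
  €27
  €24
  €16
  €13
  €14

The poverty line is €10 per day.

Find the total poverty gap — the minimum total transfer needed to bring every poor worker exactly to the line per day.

Incomes under z: €2, €3, €5, €6, €9 (q = 5 of N = 10).
Individual gaps: 10−2 = 8; 10−3 = 7; 10−5 = 5; 10−6 = 4; 10−9 = 1.
Aggregate gap = €25.

€25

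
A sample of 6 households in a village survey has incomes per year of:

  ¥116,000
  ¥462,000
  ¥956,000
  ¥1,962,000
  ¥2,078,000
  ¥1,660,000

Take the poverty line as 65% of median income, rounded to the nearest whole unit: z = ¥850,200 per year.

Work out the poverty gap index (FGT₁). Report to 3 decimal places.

0.220

Below z: ¥116,000, ¥462,000 (q = 2 of N = 6).
Gap ratios (z−y)/z: (850200−116000)/850200 = 0.8636; (850200−462000)/850200 = 0.4566.
Sum of shortfalls = 1.320160; P₁ averages over all N: 1.320160 / 6 = 0.220.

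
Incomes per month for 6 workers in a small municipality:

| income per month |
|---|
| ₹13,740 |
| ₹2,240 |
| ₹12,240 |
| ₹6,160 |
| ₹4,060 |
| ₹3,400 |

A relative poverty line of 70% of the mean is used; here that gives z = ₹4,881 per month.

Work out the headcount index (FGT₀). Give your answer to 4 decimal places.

0.5000

3 of the 6 workers have income below ₹4,881.
H = 3/6 = 0.5000.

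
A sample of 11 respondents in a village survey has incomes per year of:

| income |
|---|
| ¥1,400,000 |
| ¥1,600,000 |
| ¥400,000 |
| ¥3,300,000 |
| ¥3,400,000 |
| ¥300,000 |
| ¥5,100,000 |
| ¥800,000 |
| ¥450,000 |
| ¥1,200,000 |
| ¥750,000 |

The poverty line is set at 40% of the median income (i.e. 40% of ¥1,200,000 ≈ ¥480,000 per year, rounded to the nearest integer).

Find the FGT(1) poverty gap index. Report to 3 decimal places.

0.055

Below the line: ¥300,000, ¥400,000, ¥450,000 (q = 3 of N = 11).
Shortfall ratios: (480000−300000)/480000 = 0.3750; (480000−400000)/480000 = 0.1667; (480000−450000)/480000 = 0.0625.
Σ = 0.604167. Dividing by the full population N = 11 gives P₁ = 0.055.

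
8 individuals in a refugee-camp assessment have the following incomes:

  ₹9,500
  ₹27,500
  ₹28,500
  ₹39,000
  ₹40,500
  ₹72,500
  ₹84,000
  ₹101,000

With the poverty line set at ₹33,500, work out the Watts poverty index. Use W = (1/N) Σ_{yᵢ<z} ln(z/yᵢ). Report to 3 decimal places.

Below the line: ₹9,500, ₹27,500, ₹28,500 (q = 3 of N = 8).
Log gaps: ln(33500/9500) = 1.2603; ln(33500/27500) = 0.1974; ln(33500/28500) = 0.1616.
W = 1.619254 / 8 = 0.202.

0.202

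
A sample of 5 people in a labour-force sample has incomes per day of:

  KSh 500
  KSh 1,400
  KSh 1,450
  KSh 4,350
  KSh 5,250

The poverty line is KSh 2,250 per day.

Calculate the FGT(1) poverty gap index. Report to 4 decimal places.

Incomes under z: KSh 500, KSh 1,400, KSh 1,450 (q = 3 of N = 5).
Normalized shortfalls: (2250−500)/2250 = 0.7778; (2250−1400)/2250 = 0.3778; (2250−1450)/2250 = 0.3556.
Sum of shortfalls = 1.511111; P₁ averages over all N: 1.511111 / 5 = 0.3022.

0.3022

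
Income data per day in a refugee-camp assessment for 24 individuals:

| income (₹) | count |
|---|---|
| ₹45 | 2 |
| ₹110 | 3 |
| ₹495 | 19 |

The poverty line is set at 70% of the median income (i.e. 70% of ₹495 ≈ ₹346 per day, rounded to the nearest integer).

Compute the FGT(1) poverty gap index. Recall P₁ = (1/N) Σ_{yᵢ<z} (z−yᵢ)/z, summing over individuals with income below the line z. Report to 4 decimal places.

0.1578

Below the line: 2×₹45, 3×₹110 (q = 5 of N = 24).
Relative gaps: (346−45)/346 = 0.8699 (×2); (346−110)/346 = 0.6821 (×3).
Sum of shortfalls = 3.786127; P₁ averages over all N: 3.786127 / 24 = 0.1578.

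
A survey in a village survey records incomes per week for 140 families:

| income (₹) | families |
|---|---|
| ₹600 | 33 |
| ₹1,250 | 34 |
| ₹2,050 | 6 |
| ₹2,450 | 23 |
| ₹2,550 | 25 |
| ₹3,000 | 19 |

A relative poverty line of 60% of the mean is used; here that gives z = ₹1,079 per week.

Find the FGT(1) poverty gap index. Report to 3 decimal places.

Below z: 33×₹600 (q = 33 of N = 140).
Gap ratios (z−y)/z: (1079−600)/1079 = 0.4439 (×33).
Σ = 14.649676. Dividing by the full population N = 140 gives P₁ = 0.105.

0.105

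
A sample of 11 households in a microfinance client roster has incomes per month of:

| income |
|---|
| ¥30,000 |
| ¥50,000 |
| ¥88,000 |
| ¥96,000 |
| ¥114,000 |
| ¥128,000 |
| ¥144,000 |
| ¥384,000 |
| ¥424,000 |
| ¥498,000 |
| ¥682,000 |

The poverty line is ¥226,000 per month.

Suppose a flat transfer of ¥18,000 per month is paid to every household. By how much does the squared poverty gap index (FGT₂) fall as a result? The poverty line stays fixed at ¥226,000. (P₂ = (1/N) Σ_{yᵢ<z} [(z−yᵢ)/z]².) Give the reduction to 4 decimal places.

0.0557

Before: below the line — ¥30,000, ¥50,000, ¥88,000, ¥96,000, ¥114,000, ¥128,000, ¥144,000; squared poverty gap index (FGT₂) = 0.238874.
After the ¥18,000 transfer: below the line — ¥48,000, ¥68,000, ¥106,000, ¥114,000, ¥132,000, ¥146,000, ¥162,000; squared poverty gap index (FGT₂) = 0.183192.
Reduction = 0.238874 − 0.183192 = 0.0557.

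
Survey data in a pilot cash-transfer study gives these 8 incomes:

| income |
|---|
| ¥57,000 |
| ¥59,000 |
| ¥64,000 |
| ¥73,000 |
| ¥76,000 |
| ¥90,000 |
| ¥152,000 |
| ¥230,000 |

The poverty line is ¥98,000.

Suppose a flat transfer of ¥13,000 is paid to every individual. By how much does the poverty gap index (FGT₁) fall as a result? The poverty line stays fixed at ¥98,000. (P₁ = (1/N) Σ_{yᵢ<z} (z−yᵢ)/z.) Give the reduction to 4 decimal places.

0.0931

Before: below the line — ¥57,000, ¥59,000, ¥64,000, ¥73,000, ¥76,000, ¥90,000; poverty gap index (FGT₁) = 0.215561.
After the ¥13,000 transfer: below the line — ¥70,000, ¥72,000, ¥77,000, ¥86,000, ¥89,000; poverty gap index (FGT₁) = 0.122449.
Reduction = 0.215561 − 0.122449 = 0.0931.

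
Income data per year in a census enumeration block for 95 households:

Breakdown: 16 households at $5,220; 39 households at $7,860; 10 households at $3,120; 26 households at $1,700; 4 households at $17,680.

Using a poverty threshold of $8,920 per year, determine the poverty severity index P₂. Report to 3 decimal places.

Below z: 26×$1,700, 10×$3,120, 16×$5,220, 39×$7,860 (q = 91 of N = 95).
Shortfall ratios: (8920−1700)/8920 = 0.8094 (×26); (8920−3120)/8920 = 0.6502 (×10); (8920−5220)/8920 = 0.4148 (×16); (8920−7860)/8920 = 0.1188 (×39).
Squared: 0.6552 (×26); 0.4228 (×10); 0.1721 (×16); 0.0141 (×39).
Sum = 24.565631; P₂ = 24.565631 / 95 = 0.259.

0.259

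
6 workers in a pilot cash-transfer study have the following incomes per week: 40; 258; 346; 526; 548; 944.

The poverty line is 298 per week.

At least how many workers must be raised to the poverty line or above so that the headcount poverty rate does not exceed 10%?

Currently q = 2 of N = 6 are below the line (H = 0.333).
A headcount ratio of at most 10% allows at most ⌊0.10 × 6⌋ = 0 poor workers.
So at least 2 − 0 = 2 must be lifted.

2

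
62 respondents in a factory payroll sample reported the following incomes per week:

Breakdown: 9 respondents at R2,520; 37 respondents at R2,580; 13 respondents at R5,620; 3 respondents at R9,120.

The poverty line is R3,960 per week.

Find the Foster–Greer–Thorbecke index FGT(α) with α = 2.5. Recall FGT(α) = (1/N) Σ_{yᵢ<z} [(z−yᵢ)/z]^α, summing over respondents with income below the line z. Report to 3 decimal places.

0.054

Below the line: 9×R2,520, 37×R2,580 (q = 46 of N = 62).
Shortfall ratios: (3960−2520)/3960 = 0.3636 (×9); (3960−2580)/3960 = 0.3485 (×37).
Raised to α = 2.5: 0.07974 (×9); 0.07169 (×37).
Sum = 3.370184; FGT(2.5) = 3.370184 / 62 = 0.054.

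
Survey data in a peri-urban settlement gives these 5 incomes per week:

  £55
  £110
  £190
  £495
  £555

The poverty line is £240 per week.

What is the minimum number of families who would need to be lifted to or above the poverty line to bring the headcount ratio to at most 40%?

1

Currently q = 3 of N = 5 are below the line (H = 0.600).
A headcount ratio of at most 40% allows at most ⌊0.40 × 5⌋ = 2 poor families.
So at least 3 − 2 = 1 must be lifted.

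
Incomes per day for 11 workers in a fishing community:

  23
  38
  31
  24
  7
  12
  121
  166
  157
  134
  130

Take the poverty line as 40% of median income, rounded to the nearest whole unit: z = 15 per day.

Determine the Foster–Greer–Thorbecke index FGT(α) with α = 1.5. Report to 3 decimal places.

0.044

Poor units: 7, 12 (q = 2 of N = 11).
Shortfall ratios: (15−7)/15 = 0.5333; (15−12)/15 = 0.2000.
Raised to α = 1.5: 0.38949; 0.08944.
Sum = 0.478934; FGT(1.5) = 0.478934 / 11 = 0.044.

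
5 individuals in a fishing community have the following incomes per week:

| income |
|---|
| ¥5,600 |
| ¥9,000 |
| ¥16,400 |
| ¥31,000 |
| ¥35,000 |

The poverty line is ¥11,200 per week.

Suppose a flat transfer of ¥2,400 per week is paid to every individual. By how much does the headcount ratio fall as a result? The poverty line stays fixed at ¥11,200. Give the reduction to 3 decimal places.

0.200

Before: below the line — ¥5,600, ¥9,000; headcount ratio = 0.40000.
After the ¥2,400 transfer: below the line — ¥8,000; headcount ratio = 0.20000.
Reduction = 0.40000 − 0.20000 = 0.200.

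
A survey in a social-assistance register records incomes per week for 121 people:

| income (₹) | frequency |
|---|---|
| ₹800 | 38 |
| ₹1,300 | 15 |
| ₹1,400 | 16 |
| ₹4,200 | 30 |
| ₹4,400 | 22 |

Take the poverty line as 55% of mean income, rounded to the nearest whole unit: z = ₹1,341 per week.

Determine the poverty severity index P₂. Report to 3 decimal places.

Poor units: 38×₹800, 15×₹1,300 (q = 53 of N = 121).
Shortfall ratios: (1341−800)/1341 = 0.4034 (×38); (1341−1300)/1341 = 0.0306 (×15).
Squared: 0.1628 (×38); 0.0009 (×15).
Sum = 6.198749; P₂ = 6.198749 / 121 = 0.051.

0.051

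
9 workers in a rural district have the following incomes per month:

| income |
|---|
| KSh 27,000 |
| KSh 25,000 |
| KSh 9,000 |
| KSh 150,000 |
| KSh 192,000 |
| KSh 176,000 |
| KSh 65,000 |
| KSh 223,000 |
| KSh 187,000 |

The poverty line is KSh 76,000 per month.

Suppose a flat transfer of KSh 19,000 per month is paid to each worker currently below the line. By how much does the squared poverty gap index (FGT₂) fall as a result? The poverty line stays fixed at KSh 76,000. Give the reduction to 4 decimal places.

0.1036

Before: below the line — KSh 9,000, KSh 25,000, KSh 27,000, KSh 65,000; squared poverty gap index (FGT₂) = 0.184903.
After the KSh 19,000 transfer: below the line — KSh 28,000, KSh 44,000, KSh 46,000; squared poverty gap index (FGT₂) = 0.081333.
Reduction = 0.184903 − 0.081333 = 0.1036.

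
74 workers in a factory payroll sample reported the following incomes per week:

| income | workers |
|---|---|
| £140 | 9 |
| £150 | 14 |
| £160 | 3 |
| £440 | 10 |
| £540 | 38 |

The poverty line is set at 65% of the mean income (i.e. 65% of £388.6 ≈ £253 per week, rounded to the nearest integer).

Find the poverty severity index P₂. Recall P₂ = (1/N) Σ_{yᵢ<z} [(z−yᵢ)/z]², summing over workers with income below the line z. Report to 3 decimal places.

Below z: 9×£140, 14×£150, 3×£160 (q = 26 of N = 74).
Shortfall ratios: (253−140)/253 = 0.4466 (×9); (253−150)/253 = 0.4071 (×14); (253−160)/253 = 0.3676 (×3).
Squared: 0.1995 (×9); 0.1657 (×14); 0.1351 (×3).
Sum = 4.521145; P₂ = 4.521145 / 74 = 0.061.

0.061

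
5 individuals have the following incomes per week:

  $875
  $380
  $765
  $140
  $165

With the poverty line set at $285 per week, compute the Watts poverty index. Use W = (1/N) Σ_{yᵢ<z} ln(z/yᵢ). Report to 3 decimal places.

Poor units: $140, $165 (q = 2 of N = 5).
Log gaps: ln(285/140) = 0.7108; ln(285/165) = 0.5465.
W = 1.257390 / 5 = 0.251.

0.251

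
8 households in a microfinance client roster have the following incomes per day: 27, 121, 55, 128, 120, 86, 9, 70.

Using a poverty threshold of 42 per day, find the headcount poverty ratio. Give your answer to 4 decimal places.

2 of the 8 households have income below 42.
H = 2/8 = 0.2500.

0.2500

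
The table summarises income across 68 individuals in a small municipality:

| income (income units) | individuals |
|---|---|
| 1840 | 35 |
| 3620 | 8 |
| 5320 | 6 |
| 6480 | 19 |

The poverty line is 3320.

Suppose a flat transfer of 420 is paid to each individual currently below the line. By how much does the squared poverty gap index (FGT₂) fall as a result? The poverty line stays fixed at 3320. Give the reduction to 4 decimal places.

Before: below the line — 35×1840; squared poverty gap index (FGT₂) = 0.102284.
After the 420 transfer: below the line — 35×2260; squared poverty gap index (FGT₂) = 0.052468.
Reduction = 0.102284 − 0.052468 = 0.0498.

0.0498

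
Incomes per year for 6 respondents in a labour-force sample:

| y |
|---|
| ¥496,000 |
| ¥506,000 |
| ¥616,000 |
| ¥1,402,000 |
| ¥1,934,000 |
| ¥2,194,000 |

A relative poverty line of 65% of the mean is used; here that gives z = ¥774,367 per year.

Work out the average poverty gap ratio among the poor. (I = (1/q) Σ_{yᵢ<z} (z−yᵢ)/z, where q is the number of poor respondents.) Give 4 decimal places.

0.3035

Below the line: ¥496,000, ¥506,000, ¥616,000 (q = 3 of N = 6).
Relative gaps: 0.3595, 0.3466, 0.2045; sum = 0.910551.
I averages over the q = 3 poor units only: 0.910551 / 3 = 0.3035.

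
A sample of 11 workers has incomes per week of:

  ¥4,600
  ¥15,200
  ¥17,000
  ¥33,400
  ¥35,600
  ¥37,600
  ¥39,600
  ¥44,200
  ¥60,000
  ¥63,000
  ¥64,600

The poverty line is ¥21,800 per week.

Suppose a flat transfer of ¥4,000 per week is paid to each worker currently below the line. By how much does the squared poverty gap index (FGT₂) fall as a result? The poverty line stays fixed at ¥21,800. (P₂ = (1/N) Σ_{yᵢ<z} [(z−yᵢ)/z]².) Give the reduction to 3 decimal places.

0.035

Before: below the line — ¥4,600, ¥15,200, ¥17,000; squared poverty gap index (FGT₂) = 0.06933.
After the ¥4,000 transfer: below the line — ¥8,600, ¥19,200, ¥21,000; squared poverty gap index (FGT₂) = 0.03475.
Reduction = 0.06933 − 0.03475 = 0.035.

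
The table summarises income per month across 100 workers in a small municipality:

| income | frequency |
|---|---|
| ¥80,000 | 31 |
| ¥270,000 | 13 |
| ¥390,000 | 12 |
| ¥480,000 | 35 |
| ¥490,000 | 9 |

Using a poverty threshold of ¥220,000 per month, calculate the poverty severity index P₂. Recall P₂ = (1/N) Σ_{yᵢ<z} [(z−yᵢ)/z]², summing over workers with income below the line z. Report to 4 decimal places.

0.1255

Poor units: 31×¥80,000 (q = 31 of N = 100).
Relative gaps: (220000−80000)/220000 = 0.6364 (×31).
Squared: 0.4050 (×31).
Sum = 12.553719; P₂ = 12.553719 / 100 = 0.1255.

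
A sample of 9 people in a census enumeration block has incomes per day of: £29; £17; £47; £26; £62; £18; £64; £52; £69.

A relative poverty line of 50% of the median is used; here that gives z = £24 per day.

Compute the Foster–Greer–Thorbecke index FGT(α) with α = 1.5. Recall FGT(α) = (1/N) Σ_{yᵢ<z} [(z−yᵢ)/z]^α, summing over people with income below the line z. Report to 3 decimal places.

Below the line: £17, £18 (q = 2 of N = 9).
Relative gaps: (24−17)/24 = 0.2917; (24−18)/24 = 0.2500.
Raised to α = 1.5: 0.15752; 0.12500.
Sum = 0.282518; FGT(1.5) = 0.282518 / 9 = 0.031.

0.031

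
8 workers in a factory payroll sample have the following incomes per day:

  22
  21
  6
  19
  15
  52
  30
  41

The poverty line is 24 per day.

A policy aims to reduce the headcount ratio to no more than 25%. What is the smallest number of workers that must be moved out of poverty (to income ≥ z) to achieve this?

3

Currently q = 5 of N = 8 are below the line (H = 0.625).
A headcount ratio of at most 25% allows at most ⌊0.25 × 8⌋ = 2 poor workers.
So at least 5 − 2 = 3 must be lifted.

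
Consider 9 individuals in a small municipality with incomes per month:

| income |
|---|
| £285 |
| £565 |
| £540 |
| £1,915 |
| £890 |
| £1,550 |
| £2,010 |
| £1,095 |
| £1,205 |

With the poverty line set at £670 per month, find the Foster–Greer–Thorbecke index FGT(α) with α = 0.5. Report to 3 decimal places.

0.177

Below z: £285, £540, £565 (q = 3 of N = 9).
Gap ratios (z−y)/z: (670−285)/670 = 0.5746; (670−540)/670 = 0.1940; (670−565)/670 = 0.1567.
Raised to α = 0.5: 0.75804; 0.44049; 0.39587.
Sum = 1.594404; FGT(0.5) = 1.594404 / 9 = 0.177.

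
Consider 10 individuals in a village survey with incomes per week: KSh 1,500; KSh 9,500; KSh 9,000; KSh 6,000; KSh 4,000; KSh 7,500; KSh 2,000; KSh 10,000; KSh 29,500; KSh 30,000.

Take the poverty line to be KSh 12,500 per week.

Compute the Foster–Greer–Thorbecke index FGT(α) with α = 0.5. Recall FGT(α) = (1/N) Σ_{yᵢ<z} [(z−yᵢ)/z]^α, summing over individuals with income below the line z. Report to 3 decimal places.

0.550

Incomes under z: KSh 1,500, KSh 2,000, KSh 4,000, KSh 6,000, KSh 7,500, KSh 9,000, KSh 9,500, KSh 10,000 (q = 8 of N = 10).
Relative gaps: (12500−1500)/12500 = 0.8800; (12500−2000)/12500 = 0.8400; (12500−4000)/12500 = 0.6800; (12500−6000)/12500 = 0.5200; (12500−7500)/12500 = 0.4000; (12500−9000)/12500 = 0.2800; (12500−9500)/12500 = 0.2400; (12500−10000)/12500 = 0.2000.
Raised to α = 0.5: 0.93808; 0.91652; 0.82462; 0.72111; 0.63246; 0.52915; 0.48990; 0.44721.
Sum = 5.499047; FGT(0.5) = 5.499047 / 10 = 0.550.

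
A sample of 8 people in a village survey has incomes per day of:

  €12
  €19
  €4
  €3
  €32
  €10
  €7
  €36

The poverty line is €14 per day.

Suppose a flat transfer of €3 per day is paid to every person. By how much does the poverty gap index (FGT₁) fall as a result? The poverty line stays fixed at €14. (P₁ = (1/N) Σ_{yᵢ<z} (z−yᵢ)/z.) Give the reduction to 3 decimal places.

Before: below the line — €3, €4, €7, €10, €12; poverty gap index (FGT₁) = 0.30357.
After the €3 transfer: below the line — €6, €7, €10, €13; poverty gap index (FGT₁) = 0.17857.
Reduction = 0.30357 − 0.17857 = 0.125.

0.125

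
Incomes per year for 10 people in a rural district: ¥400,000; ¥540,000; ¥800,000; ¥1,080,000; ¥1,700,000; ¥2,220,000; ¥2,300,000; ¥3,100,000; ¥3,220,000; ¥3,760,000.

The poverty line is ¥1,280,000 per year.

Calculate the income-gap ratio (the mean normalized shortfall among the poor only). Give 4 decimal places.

0.4492

Incomes under z: ¥400,000, ¥540,000, ¥800,000, ¥1,080,000 (q = 4 of N = 10).
Relative gaps: 0.6875, 0.5781, 0.3750, 0.1562; sum = 1.796875.
The income-gap ratio divides by q (the poor only): 1.796875 / 4 = 0.4492.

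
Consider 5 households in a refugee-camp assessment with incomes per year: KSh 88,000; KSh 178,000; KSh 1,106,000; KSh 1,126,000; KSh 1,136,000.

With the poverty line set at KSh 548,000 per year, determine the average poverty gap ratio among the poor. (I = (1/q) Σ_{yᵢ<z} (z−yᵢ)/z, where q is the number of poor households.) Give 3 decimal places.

0.757

Below the line: KSh 88,000, KSh 178,000 (q = 2 of N = 5).
Relative gaps: 0.8394, 0.6752; sum = 1.514599.
The income-gap ratio divides by q (the poor only): 1.514599 / 2 = 0.757.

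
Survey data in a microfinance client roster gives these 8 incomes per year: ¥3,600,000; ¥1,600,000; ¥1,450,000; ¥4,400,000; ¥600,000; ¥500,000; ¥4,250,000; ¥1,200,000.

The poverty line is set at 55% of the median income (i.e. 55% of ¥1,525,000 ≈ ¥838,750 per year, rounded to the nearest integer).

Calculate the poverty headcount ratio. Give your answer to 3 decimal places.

0.250

2 of the 8 households have income below ¥838,750.
H = 2/8 = 0.250.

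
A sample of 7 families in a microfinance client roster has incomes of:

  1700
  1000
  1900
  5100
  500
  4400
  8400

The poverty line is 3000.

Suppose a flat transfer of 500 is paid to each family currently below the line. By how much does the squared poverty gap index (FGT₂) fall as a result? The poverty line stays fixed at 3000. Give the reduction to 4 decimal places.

Before: below the line — 500, 1000, 1700, 1900; squared poverty gap index (FGT₂) = 0.208730.
After the 500 transfer: below the line — 1000, 1500, 2200, 2400; squared poverty gap index (FGT₂) = 0.115079.
Reduction = 0.208730 − 0.115079 = 0.0937.

0.0937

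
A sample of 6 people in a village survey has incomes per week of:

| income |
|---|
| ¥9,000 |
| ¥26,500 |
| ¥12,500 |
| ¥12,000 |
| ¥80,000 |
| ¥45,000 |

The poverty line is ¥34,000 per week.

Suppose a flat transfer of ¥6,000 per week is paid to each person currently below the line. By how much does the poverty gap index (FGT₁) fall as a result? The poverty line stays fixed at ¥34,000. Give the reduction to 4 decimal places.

Before: below the line — ¥9,000, ¥12,000, ¥12,500, ¥26,500; poverty gap index (FGT₁) = 0.372549.
After the ¥6,000 transfer: below the line — ¥15,000, ¥18,000, ¥18,500, ¥32,500; poverty gap index (FGT₁) = 0.254902.
Reduction = 0.372549 − 0.254902 = 0.1176.

0.1176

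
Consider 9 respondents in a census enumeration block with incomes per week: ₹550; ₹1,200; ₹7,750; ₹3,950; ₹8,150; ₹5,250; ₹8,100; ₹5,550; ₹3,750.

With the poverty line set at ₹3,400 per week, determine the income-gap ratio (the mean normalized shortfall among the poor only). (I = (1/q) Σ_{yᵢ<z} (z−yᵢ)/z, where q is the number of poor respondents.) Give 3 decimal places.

0.743

Below the line: ₹550, ₹1,200 (q = 2 of N = 9).
Shortfall ratios (z−y)/z: 0.8382, 0.6471; sum = 1.485294.
I averages over the q = 2 poor units only: 1.485294 / 2 = 0.743.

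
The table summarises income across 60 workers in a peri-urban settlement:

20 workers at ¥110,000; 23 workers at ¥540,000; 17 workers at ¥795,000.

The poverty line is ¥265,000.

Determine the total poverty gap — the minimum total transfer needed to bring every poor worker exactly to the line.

¥3,100,000

Below z: 20×¥110,000 (q = 20 of N = 60).
Individual gaps: 20×(265000−110000) = 3100000.
Aggregate gap = ¥3,100,000.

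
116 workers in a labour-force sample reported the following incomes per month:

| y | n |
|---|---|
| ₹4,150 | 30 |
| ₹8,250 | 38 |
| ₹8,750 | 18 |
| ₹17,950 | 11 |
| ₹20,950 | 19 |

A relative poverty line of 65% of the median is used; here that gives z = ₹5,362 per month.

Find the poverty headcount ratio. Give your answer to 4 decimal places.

0.2586

30 of the 116 workers have income below ₹5,362.
H = 30/116 = 0.2586.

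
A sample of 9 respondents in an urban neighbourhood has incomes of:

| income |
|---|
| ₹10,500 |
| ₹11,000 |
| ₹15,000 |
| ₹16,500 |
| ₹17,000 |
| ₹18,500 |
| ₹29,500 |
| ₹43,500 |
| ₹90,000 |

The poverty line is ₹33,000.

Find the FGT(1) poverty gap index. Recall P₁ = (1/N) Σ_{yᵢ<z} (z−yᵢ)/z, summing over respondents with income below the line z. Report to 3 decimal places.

0.380

Incomes under z: ₹10,500, ₹11,000, ₹15,000, ₹16,500, ₹17,000, ₹18,500, ₹29,500 (q = 7 of N = 9).
Shortfall ratios: (33000−10500)/33000 = 0.6818; (33000−11000)/33000 = 0.6667; (33000−15000)/33000 = 0.5455; (33000−16500)/33000 = 0.5000; (33000−17000)/33000 = 0.4848; (33000−18500)/33000 = 0.4394; (33000−29500)/33000 = 0.1061.
Σ = 3.424242. Dividing by the full population N = 9 gives P₁ = 0.380.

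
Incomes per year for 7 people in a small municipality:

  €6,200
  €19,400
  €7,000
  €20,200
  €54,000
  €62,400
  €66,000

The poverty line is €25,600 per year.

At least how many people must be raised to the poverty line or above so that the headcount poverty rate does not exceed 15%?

4 of the 7 people are poor, so H = 4/7 = 0.571.
A headcount ratio of at most 15% allows at most ⌊0.15 × 7⌋ = 1 poor people.
So at least 4 − 1 = 3 must be lifted.

3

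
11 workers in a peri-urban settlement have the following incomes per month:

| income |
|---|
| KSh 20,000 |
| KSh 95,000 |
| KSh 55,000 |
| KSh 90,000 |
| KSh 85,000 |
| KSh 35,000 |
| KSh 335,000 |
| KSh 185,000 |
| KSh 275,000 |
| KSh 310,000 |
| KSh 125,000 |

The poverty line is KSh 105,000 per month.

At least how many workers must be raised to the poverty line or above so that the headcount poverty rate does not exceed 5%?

6 of the 11 workers are poor, so H = 6/11 = 0.545.
A headcount ratio of at most 5% allows at most ⌊0.05 × 11⌋ = 0 poor workers.
So at least 6 − 0 = 6 must be lifted.

6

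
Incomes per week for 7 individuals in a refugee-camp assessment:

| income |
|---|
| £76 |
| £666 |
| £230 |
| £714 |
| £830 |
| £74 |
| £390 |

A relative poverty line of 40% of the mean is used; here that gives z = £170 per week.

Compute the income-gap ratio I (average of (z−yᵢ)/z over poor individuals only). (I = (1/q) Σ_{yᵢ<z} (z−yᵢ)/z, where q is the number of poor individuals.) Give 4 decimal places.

Below the line: £74, £76 (q = 2 of N = 7).
Relative gaps: 0.5647, 0.5529; sum = 1.117647.
I averages over the q = 2 poor units only: 1.117647 / 2 = 0.5588.

0.5588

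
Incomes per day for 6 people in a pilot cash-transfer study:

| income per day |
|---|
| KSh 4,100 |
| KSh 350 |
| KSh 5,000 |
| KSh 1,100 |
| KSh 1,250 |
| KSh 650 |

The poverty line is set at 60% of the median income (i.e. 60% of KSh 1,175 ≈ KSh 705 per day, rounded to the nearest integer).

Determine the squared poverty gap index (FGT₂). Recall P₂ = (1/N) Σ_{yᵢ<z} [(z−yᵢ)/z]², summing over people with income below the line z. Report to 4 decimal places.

Below z: KSh 350, KSh 650 (q = 2 of N = 6).
Relative gaps: (705−350)/705 = 0.5035; (705−650)/705 = 0.0780.
Squared: 0.2536; 0.0061.
Sum = 0.259645; P₂ = 0.259645 / 6 = 0.0433.

0.0433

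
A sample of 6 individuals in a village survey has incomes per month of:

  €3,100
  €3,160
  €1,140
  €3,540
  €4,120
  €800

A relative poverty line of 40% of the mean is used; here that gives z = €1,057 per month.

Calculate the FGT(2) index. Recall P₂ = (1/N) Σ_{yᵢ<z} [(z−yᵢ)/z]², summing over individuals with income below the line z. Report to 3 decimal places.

0.010

Below the line: €800 (q = 1 of N = 6).
Gap ratios (z−y)/z: (1057−800)/1057 = 0.2431.
Squared: 0.0591.
Sum = 0.059118; P₂ = 0.059118 / 6 = 0.010.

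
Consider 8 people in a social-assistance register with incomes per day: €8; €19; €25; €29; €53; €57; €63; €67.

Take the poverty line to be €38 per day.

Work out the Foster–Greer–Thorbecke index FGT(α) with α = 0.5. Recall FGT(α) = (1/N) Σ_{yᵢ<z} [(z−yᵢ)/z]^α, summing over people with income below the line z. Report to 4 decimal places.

Incomes under z: €8, €19, €25, €29 (q = 4 of N = 8).
Shortfall ratios: (38−8)/38 = 0.7895; (38−19)/38 = 0.5000; (38−25)/38 = 0.3421; (38−29)/38 = 0.2368.
Raised to α = 0.5: 0.88852; 0.70711; 0.58490; 0.48666.
Sum = 2.667192; FGT(0.5) = 2.667192 / 8 = 0.3334.

0.3334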